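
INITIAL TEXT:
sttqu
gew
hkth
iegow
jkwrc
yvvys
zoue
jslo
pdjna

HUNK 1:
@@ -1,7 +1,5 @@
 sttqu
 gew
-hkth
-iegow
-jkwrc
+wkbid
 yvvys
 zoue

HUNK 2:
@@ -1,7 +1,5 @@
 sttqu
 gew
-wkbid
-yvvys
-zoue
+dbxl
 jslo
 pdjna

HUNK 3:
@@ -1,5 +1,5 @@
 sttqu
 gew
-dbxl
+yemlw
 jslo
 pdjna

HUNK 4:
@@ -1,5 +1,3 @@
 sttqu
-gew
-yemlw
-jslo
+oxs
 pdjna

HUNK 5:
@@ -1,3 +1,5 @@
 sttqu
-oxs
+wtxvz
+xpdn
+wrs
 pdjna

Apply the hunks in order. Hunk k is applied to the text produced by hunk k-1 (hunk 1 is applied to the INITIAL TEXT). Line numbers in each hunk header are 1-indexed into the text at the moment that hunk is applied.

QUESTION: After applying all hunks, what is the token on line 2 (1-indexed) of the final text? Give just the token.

Answer: wtxvz

Derivation:
Hunk 1: at line 1 remove [hkth,iegow,jkwrc] add [wkbid] -> 7 lines: sttqu gew wkbid yvvys zoue jslo pdjna
Hunk 2: at line 1 remove [wkbid,yvvys,zoue] add [dbxl] -> 5 lines: sttqu gew dbxl jslo pdjna
Hunk 3: at line 1 remove [dbxl] add [yemlw] -> 5 lines: sttqu gew yemlw jslo pdjna
Hunk 4: at line 1 remove [gew,yemlw,jslo] add [oxs] -> 3 lines: sttqu oxs pdjna
Hunk 5: at line 1 remove [oxs] add [wtxvz,xpdn,wrs] -> 5 lines: sttqu wtxvz xpdn wrs pdjna
Final line 2: wtxvz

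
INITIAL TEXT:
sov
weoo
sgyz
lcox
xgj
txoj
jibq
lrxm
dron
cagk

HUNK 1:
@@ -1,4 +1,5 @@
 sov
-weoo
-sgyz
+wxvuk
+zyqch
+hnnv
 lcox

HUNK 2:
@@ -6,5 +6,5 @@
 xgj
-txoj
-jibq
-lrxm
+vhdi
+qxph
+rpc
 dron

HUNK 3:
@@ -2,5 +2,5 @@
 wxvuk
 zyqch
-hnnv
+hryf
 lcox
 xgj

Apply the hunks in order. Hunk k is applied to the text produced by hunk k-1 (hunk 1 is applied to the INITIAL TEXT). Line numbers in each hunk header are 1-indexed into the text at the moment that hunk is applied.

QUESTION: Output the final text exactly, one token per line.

Answer: sov
wxvuk
zyqch
hryf
lcox
xgj
vhdi
qxph
rpc
dron
cagk

Derivation:
Hunk 1: at line 1 remove [weoo,sgyz] add [wxvuk,zyqch,hnnv] -> 11 lines: sov wxvuk zyqch hnnv lcox xgj txoj jibq lrxm dron cagk
Hunk 2: at line 6 remove [txoj,jibq,lrxm] add [vhdi,qxph,rpc] -> 11 lines: sov wxvuk zyqch hnnv lcox xgj vhdi qxph rpc dron cagk
Hunk 3: at line 2 remove [hnnv] add [hryf] -> 11 lines: sov wxvuk zyqch hryf lcox xgj vhdi qxph rpc dron cagk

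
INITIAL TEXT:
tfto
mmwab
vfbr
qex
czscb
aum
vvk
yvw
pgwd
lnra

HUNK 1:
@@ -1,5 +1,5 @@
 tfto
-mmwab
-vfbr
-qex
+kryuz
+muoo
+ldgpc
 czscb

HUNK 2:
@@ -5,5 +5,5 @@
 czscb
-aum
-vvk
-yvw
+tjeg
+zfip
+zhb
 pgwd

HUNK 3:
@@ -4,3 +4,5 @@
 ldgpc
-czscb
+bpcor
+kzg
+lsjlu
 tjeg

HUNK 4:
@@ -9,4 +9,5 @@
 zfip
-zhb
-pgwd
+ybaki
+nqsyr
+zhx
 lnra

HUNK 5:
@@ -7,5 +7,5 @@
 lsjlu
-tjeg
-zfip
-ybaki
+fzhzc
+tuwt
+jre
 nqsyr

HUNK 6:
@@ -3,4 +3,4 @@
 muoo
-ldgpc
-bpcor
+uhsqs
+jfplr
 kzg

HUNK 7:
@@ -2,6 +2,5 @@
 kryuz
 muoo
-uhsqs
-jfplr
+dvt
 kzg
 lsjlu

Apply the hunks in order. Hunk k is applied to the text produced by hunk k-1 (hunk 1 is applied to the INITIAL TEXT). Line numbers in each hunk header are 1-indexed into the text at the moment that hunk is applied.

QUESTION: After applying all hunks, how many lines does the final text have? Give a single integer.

Answer: 12

Derivation:
Hunk 1: at line 1 remove [mmwab,vfbr,qex] add [kryuz,muoo,ldgpc] -> 10 lines: tfto kryuz muoo ldgpc czscb aum vvk yvw pgwd lnra
Hunk 2: at line 5 remove [aum,vvk,yvw] add [tjeg,zfip,zhb] -> 10 lines: tfto kryuz muoo ldgpc czscb tjeg zfip zhb pgwd lnra
Hunk 3: at line 4 remove [czscb] add [bpcor,kzg,lsjlu] -> 12 lines: tfto kryuz muoo ldgpc bpcor kzg lsjlu tjeg zfip zhb pgwd lnra
Hunk 4: at line 9 remove [zhb,pgwd] add [ybaki,nqsyr,zhx] -> 13 lines: tfto kryuz muoo ldgpc bpcor kzg lsjlu tjeg zfip ybaki nqsyr zhx lnra
Hunk 5: at line 7 remove [tjeg,zfip,ybaki] add [fzhzc,tuwt,jre] -> 13 lines: tfto kryuz muoo ldgpc bpcor kzg lsjlu fzhzc tuwt jre nqsyr zhx lnra
Hunk 6: at line 3 remove [ldgpc,bpcor] add [uhsqs,jfplr] -> 13 lines: tfto kryuz muoo uhsqs jfplr kzg lsjlu fzhzc tuwt jre nqsyr zhx lnra
Hunk 7: at line 2 remove [uhsqs,jfplr] add [dvt] -> 12 lines: tfto kryuz muoo dvt kzg lsjlu fzhzc tuwt jre nqsyr zhx lnra
Final line count: 12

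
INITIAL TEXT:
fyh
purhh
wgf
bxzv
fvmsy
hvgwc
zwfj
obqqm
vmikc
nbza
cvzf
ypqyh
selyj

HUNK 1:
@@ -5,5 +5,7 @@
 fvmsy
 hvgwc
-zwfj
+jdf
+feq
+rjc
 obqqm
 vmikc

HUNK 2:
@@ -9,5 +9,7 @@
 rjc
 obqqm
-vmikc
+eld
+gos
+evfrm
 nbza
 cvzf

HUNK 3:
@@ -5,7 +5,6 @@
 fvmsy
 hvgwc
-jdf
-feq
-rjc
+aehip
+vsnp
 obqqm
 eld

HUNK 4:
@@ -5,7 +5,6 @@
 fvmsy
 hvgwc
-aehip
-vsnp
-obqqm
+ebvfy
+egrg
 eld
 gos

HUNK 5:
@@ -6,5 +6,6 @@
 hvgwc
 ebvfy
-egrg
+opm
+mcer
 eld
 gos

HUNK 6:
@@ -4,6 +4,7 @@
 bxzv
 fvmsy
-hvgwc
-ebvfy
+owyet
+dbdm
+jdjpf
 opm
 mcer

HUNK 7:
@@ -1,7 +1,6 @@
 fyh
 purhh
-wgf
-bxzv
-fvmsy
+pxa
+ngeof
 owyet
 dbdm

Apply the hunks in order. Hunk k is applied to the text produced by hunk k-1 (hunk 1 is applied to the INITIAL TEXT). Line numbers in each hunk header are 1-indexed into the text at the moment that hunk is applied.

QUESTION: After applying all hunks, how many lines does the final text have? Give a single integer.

Hunk 1: at line 5 remove [zwfj] add [jdf,feq,rjc] -> 15 lines: fyh purhh wgf bxzv fvmsy hvgwc jdf feq rjc obqqm vmikc nbza cvzf ypqyh selyj
Hunk 2: at line 9 remove [vmikc] add [eld,gos,evfrm] -> 17 lines: fyh purhh wgf bxzv fvmsy hvgwc jdf feq rjc obqqm eld gos evfrm nbza cvzf ypqyh selyj
Hunk 3: at line 5 remove [jdf,feq,rjc] add [aehip,vsnp] -> 16 lines: fyh purhh wgf bxzv fvmsy hvgwc aehip vsnp obqqm eld gos evfrm nbza cvzf ypqyh selyj
Hunk 4: at line 5 remove [aehip,vsnp,obqqm] add [ebvfy,egrg] -> 15 lines: fyh purhh wgf bxzv fvmsy hvgwc ebvfy egrg eld gos evfrm nbza cvzf ypqyh selyj
Hunk 5: at line 6 remove [egrg] add [opm,mcer] -> 16 lines: fyh purhh wgf bxzv fvmsy hvgwc ebvfy opm mcer eld gos evfrm nbza cvzf ypqyh selyj
Hunk 6: at line 4 remove [hvgwc,ebvfy] add [owyet,dbdm,jdjpf] -> 17 lines: fyh purhh wgf bxzv fvmsy owyet dbdm jdjpf opm mcer eld gos evfrm nbza cvzf ypqyh selyj
Hunk 7: at line 1 remove [wgf,bxzv,fvmsy] add [pxa,ngeof] -> 16 lines: fyh purhh pxa ngeof owyet dbdm jdjpf opm mcer eld gos evfrm nbza cvzf ypqyh selyj
Final line count: 16

Answer: 16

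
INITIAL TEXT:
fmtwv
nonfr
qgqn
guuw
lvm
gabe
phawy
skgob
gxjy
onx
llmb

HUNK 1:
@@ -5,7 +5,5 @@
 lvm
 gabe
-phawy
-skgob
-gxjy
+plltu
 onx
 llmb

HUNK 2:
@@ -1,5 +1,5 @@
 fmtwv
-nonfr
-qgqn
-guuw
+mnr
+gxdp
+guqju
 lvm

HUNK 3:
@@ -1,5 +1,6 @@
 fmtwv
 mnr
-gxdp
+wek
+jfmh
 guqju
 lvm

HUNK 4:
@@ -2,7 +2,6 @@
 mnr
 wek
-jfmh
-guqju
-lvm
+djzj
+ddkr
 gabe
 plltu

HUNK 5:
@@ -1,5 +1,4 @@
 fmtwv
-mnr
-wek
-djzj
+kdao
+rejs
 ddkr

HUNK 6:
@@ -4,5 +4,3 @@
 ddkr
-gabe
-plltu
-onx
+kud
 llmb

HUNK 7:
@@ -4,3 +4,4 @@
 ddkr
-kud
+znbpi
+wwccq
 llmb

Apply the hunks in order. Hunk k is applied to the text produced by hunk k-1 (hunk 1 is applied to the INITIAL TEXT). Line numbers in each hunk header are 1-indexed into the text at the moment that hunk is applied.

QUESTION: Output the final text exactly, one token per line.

Hunk 1: at line 5 remove [phawy,skgob,gxjy] add [plltu] -> 9 lines: fmtwv nonfr qgqn guuw lvm gabe plltu onx llmb
Hunk 2: at line 1 remove [nonfr,qgqn,guuw] add [mnr,gxdp,guqju] -> 9 lines: fmtwv mnr gxdp guqju lvm gabe plltu onx llmb
Hunk 3: at line 1 remove [gxdp] add [wek,jfmh] -> 10 lines: fmtwv mnr wek jfmh guqju lvm gabe plltu onx llmb
Hunk 4: at line 2 remove [jfmh,guqju,lvm] add [djzj,ddkr] -> 9 lines: fmtwv mnr wek djzj ddkr gabe plltu onx llmb
Hunk 5: at line 1 remove [mnr,wek,djzj] add [kdao,rejs] -> 8 lines: fmtwv kdao rejs ddkr gabe plltu onx llmb
Hunk 6: at line 4 remove [gabe,plltu,onx] add [kud] -> 6 lines: fmtwv kdao rejs ddkr kud llmb
Hunk 7: at line 4 remove [kud] add [znbpi,wwccq] -> 7 lines: fmtwv kdao rejs ddkr znbpi wwccq llmb

Answer: fmtwv
kdao
rejs
ddkr
znbpi
wwccq
llmb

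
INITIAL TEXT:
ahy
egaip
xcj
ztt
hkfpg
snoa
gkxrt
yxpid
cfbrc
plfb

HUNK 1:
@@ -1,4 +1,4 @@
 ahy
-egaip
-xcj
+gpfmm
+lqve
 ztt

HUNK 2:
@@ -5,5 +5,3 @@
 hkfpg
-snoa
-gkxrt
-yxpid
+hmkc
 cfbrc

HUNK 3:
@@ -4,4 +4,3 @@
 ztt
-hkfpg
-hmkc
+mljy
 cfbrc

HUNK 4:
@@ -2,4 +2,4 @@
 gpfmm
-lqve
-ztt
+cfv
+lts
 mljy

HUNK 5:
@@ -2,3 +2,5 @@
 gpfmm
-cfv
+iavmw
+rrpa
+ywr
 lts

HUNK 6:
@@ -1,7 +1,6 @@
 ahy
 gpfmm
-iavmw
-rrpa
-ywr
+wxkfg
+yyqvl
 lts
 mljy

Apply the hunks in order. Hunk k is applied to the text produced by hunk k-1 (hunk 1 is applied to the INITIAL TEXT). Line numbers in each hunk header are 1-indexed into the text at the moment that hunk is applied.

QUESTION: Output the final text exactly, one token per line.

Hunk 1: at line 1 remove [egaip,xcj] add [gpfmm,lqve] -> 10 lines: ahy gpfmm lqve ztt hkfpg snoa gkxrt yxpid cfbrc plfb
Hunk 2: at line 5 remove [snoa,gkxrt,yxpid] add [hmkc] -> 8 lines: ahy gpfmm lqve ztt hkfpg hmkc cfbrc plfb
Hunk 3: at line 4 remove [hkfpg,hmkc] add [mljy] -> 7 lines: ahy gpfmm lqve ztt mljy cfbrc plfb
Hunk 4: at line 2 remove [lqve,ztt] add [cfv,lts] -> 7 lines: ahy gpfmm cfv lts mljy cfbrc plfb
Hunk 5: at line 2 remove [cfv] add [iavmw,rrpa,ywr] -> 9 lines: ahy gpfmm iavmw rrpa ywr lts mljy cfbrc plfb
Hunk 6: at line 1 remove [iavmw,rrpa,ywr] add [wxkfg,yyqvl] -> 8 lines: ahy gpfmm wxkfg yyqvl lts mljy cfbrc plfb

Answer: ahy
gpfmm
wxkfg
yyqvl
lts
mljy
cfbrc
plfb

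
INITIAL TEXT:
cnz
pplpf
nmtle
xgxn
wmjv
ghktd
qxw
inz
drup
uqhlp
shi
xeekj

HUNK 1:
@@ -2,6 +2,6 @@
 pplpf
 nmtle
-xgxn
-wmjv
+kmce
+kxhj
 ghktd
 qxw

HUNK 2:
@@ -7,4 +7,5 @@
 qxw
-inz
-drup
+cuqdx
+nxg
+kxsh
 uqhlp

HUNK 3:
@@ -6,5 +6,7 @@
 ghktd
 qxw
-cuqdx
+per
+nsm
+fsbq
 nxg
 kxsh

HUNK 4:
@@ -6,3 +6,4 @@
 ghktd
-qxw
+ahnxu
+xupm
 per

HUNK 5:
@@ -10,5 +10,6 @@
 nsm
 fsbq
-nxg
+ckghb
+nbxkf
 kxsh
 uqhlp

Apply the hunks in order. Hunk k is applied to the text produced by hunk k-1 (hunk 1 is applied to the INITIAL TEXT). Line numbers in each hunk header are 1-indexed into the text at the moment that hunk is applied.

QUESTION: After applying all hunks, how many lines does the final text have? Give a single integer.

Answer: 17

Derivation:
Hunk 1: at line 2 remove [xgxn,wmjv] add [kmce,kxhj] -> 12 lines: cnz pplpf nmtle kmce kxhj ghktd qxw inz drup uqhlp shi xeekj
Hunk 2: at line 7 remove [inz,drup] add [cuqdx,nxg,kxsh] -> 13 lines: cnz pplpf nmtle kmce kxhj ghktd qxw cuqdx nxg kxsh uqhlp shi xeekj
Hunk 3: at line 6 remove [cuqdx] add [per,nsm,fsbq] -> 15 lines: cnz pplpf nmtle kmce kxhj ghktd qxw per nsm fsbq nxg kxsh uqhlp shi xeekj
Hunk 4: at line 6 remove [qxw] add [ahnxu,xupm] -> 16 lines: cnz pplpf nmtle kmce kxhj ghktd ahnxu xupm per nsm fsbq nxg kxsh uqhlp shi xeekj
Hunk 5: at line 10 remove [nxg] add [ckghb,nbxkf] -> 17 lines: cnz pplpf nmtle kmce kxhj ghktd ahnxu xupm per nsm fsbq ckghb nbxkf kxsh uqhlp shi xeekj
Final line count: 17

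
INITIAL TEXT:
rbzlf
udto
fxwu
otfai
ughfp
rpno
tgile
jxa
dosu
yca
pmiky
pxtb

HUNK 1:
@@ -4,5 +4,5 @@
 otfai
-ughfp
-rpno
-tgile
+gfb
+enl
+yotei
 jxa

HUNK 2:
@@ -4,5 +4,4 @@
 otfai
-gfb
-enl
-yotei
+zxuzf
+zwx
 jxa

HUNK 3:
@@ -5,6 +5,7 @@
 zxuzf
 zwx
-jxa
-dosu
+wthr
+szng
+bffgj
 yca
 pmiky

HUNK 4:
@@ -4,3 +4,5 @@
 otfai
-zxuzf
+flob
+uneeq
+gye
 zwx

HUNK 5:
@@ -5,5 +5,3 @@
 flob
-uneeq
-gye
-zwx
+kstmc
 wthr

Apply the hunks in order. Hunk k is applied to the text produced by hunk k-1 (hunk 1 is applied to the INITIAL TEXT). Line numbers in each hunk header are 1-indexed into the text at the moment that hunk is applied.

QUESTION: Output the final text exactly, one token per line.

Hunk 1: at line 4 remove [ughfp,rpno,tgile] add [gfb,enl,yotei] -> 12 lines: rbzlf udto fxwu otfai gfb enl yotei jxa dosu yca pmiky pxtb
Hunk 2: at line 4 remove [gfb,enl,yotei] add [zxuzf,zwx] -> 11 lines: rbzlf udto fxwu otfai zxuzf zwx jxa dosu yca pmiky pxtb
Hunk 3: at line 5 remove [jxa,dosu] add [wthr,szng,bffgj] -> 12 lines: rbzlf udto fxwu otfai zxuzf zwx wthr szng bffgj yca pmiky pxtb
Hunk 4: at line 4 remove [zxuzf] add [flob,uneeq,gye] -> 14 lines: rbzlf udto fxwu otfai flob uneeq gye zwx wthr szng bffgj yca pmiky pxtb
Hunk 5: at line 5 remove [uneeq,gye,zwx] add [kstmc] -> 12 lines: rbzlf udto fxwu otfai flob kstmc wthr szng bffgj yca pmiky pxtb

Answer: rbzlf
udto
fxwu
otfai
flob
kstmc
wthr
szng
bffgj
yca
pmiky
pxtb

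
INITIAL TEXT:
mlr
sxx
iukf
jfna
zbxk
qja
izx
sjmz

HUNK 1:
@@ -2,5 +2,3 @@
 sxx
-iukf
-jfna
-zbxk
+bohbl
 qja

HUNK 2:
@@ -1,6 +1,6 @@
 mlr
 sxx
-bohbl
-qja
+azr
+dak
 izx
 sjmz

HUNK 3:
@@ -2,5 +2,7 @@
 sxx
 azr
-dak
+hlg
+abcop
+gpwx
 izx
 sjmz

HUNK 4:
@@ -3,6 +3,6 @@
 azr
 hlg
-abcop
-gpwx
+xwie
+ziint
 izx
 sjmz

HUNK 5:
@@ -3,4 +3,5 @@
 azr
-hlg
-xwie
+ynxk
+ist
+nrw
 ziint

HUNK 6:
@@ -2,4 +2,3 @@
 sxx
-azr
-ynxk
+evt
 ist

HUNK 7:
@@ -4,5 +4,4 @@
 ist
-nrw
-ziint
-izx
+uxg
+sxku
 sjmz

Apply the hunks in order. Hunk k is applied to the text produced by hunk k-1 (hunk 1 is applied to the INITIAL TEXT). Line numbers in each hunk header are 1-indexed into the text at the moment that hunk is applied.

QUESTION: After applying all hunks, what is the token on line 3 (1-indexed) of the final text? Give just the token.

Hunk 1: at line 2 remove [iukf,jfna,zbxk] add [bohbl] -> 6 lines: mlr sxx bohbl qja izx sjmz
Hunk 2: at line 1 remove [bohbl,qja] add [azr,dak] -> 6 lines: mlr sxx azr dak izx sjmz
Hunk 3: at line 2 remove [dak] add [hlg,abcop,gpwx] -> 8 lines: mlr sxx azr hlg abcop gpwx izx sjmz
Hunk 4: at line 3 remove [abcop,gpwx] add [xwie,ziint] -> 8 lines: mlr sxx azr hlg xwie ziint izx sjmz
Hunk 5: at line 3 remove [hlg,xwie] add [ynxk,ist,nrw] -> 9 lines: mlr sxx azr ynxk ist nrw ziint izx sjmz
Hunk 6: at line 2 remove [azr,ynxk] add [evt] -> 8 lines: mlr sxx evt ist nrw ziint izx sjmz
Hunk 7: at line 4 remove [nrw,ziint,izx] add [uxg,sxku] -> 7 lines: mlr sxx evt ist uxg sxku sjmz
Final line 3: evt

Answer: evt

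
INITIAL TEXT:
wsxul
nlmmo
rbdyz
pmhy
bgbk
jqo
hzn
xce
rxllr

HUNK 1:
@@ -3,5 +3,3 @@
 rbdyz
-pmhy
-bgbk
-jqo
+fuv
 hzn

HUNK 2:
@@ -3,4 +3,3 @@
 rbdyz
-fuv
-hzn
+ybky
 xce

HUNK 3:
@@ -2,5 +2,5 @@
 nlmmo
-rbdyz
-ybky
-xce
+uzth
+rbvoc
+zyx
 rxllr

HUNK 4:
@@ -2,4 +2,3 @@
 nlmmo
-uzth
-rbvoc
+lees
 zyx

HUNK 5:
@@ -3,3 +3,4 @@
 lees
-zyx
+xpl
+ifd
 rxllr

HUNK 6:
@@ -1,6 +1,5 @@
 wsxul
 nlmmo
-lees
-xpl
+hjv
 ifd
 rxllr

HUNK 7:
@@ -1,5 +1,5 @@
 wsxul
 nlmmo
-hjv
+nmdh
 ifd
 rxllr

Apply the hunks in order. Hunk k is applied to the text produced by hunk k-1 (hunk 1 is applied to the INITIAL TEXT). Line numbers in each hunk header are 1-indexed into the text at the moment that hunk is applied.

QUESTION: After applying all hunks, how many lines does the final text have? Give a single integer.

Answer: 5

Derivation:
Hunk 1: at line 3 remove [pmhy,bgbk,jqo] add [fuv] -> 7 lines: wsxul nlmmo rbdyz fuv hzn xce rxllr
Hunk 2: at line 3 remove [fuv,hzn] add [ybky] -> 6 lines: wsxul nlmmo rbdyz ybky xce rxllr
Hunk 3: at line 2 remove [rbdyz,ybky,xce] add [uzth,rbvoc,zyx] -> 6 lines: wsxul nlmmo uzth rbvoc zyx rxllr
Hunk 4: at line 2 remove [uzth,rbvoc] add [lees] -> 5 lines: wsxul nlmmo lees zyx rxllr
Hunk 5: at line 3 remove [zyx] add [xpl,ifd] -> 6 lines: wsxul nlmmo lees xpl ifd rxllr
Hunk 6: at line 1 remove [lees,xpl] add [hjv] -> 5 lines: wsxul nlmmo hjv ifd rxllr
Hunk 7: at line 1 remove [hjv] add [nmdh] -> 5 lines: wsxul nlmmo nmdh ifd rxllr
Final line count: 5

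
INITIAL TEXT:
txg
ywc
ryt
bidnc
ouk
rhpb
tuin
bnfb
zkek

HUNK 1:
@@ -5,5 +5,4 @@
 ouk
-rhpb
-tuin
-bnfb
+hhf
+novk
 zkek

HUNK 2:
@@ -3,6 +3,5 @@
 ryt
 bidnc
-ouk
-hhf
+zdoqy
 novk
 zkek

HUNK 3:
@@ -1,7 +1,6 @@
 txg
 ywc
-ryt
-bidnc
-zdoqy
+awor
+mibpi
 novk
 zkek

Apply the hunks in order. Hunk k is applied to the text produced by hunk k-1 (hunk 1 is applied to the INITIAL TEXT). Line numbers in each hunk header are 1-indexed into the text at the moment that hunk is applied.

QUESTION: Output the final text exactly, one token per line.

Answer: txg
ywc
awor
mibpi
novk
zkek

Derivation:
Hunk 1: at line 5 remove [rhpb,tuin,bnfb] add [hhf,novk] -> 8 lines: txg ywc ryt bidnc ouk hhf novk zkek
Hunk 2: at line 3 remove [ouk,hhf] add [zdoqy] -> 7 lines: txg ywc ryt bidnc zdoqy novk zkek
Hunk 3: at line 1 remove [ryt,bidnc,zdoqy] add [awor,mibpi] -> 6 lines: txg ywc awor mibpi novk zkek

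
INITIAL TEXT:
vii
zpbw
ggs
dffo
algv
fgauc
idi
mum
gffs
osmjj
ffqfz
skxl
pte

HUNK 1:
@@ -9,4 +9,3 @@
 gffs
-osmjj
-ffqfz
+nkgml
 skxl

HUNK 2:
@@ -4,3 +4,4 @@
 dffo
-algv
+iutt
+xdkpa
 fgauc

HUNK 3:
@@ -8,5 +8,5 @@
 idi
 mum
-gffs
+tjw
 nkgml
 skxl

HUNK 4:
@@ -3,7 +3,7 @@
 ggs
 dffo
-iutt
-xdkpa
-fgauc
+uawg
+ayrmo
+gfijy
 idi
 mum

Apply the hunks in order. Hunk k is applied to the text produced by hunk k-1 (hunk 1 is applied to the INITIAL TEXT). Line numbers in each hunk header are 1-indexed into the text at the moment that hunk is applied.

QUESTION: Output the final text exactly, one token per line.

Hunk 1: at line 9 remove [osmjj,ffqfz] add [nkgml] -> 12 lines: vii zpbw ggs dffo algv fgauc idi mum gffs nkgml skxl pte
Hunk 2: at line 4 remove [algv] add [iutt,xdkpa] -> 13 lines: vii zpbw ggs dffo iutt xdkpa fgauc idi mum gffs nkgml skxl pte
Hunk 3: at line 8 remove [gffs] add [tjw] -> 13 lines: vii zpbw ggs dffo iutt xdkpa fgauc idi mum tjw nkgml skxl pte
Hunk 4: at line 3 remove [iutt,xdkpa,fgauc] add [uawg,ayrmo,gfijy] -> 13 lines: vii zpbw ggs dffo uawg ayrmo gfijy idi mum tjw nkgml skxl pte

Answer: vii
zpbw
ggs
dffo
uawg
ayrmo
gfijy
idi
mum
tjw
nkgml
skxl
pte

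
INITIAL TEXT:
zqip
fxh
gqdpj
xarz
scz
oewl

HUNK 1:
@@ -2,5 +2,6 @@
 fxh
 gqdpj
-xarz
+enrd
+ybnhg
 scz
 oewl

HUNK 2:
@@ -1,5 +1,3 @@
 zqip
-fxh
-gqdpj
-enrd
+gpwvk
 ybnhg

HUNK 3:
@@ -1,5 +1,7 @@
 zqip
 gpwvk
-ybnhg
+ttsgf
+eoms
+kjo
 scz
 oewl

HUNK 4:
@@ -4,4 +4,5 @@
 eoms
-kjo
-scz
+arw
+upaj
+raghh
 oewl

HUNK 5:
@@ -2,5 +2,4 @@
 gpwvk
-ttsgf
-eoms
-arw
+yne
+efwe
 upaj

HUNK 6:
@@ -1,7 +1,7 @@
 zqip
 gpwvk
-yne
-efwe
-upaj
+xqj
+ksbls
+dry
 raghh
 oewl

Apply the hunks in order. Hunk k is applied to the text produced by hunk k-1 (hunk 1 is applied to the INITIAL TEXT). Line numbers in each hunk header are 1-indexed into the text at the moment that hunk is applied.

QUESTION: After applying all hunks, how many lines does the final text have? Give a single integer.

Answer: 7

Derivation:
Hunk 1: at line 2 remove [xarz] add [enrd,ybnhg] -> 7 lines: zqip fxh gqdpj enrd ybnhg scz oewl
Hunk 2: at line 1 remove [fxh,gqdpj,enrd] add [gpwvk] -> 5 lines: zqip gpwvk ybnhg scz oewl
Hunk 3: at line 1 remove [ybnhg] add [ttsgf,eoms,kjo] -> 7 lines: zqip gpwvk ttsgf eoms kjo scz oewl
Hunk 4: at line 4 remove [kjo,scz] add [arw,upaj,raghh] -> 8 lines: zqip gpwvk ttsgf eoms arw upaj raghh oewl
Hunk 5: at line 2 remove [ttsgf,eoms,arw] add [yne,efwe] -> 7 lines: zqip gpwvk yne efwe upaj raghh oewl
Hunk 6: at line 1 remove [yne,efwe,upaj] add [xqj,ksbls,dry] -> 7 lines: zqip gpwvk xqj ksbls dry raghh oewl
Final line count: 7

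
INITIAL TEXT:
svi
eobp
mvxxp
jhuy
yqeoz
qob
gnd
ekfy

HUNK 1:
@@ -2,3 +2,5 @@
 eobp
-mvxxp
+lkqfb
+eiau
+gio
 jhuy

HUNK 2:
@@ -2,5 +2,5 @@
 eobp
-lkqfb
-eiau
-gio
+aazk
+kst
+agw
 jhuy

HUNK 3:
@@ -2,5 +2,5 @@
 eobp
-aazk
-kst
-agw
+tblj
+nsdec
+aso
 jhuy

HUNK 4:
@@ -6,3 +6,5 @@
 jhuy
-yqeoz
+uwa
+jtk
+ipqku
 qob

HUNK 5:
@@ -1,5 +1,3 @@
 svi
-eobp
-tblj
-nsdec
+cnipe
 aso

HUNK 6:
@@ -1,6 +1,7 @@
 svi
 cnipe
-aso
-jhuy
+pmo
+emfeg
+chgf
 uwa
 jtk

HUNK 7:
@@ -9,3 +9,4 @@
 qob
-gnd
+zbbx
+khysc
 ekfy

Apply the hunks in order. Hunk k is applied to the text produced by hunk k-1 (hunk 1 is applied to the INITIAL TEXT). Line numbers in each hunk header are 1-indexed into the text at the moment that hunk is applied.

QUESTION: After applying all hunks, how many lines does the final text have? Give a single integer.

Answer: 12

Derivation:
Hunk 1: at line 2 remove [mvxxp] add [lkqfb,eiau,gio] -> 10 lines: svi eobp lkqfb eiau gio jhuy yqeoz qob gnd ekfy
Hunk 2: at line 2 remove [lkqfb,eiau,gio] add [aazk,kst,agw] -> 10 lines: svi eobp aazk kst agw jhuy yqeoz qob gnd ekfy
Hunk 3: at line 2 remove [aazk,kst,agw] add [tblj,nsdec,aso] -> 10 lines: svi eobp tblj nsdec aso jhuy yqeoz qob gnd ekfy
Hunk 4: at line 6 remove [yqeoz] add [uwa,jtk,ipqku] -> 12 lines: svi eobp tblj nsdec aso jhuy uwa jtk ipqku qob gnd ekfy
Hunk 5: at line 1 remove [eobp,tblj,nsdec] add [cnipe] -> 10 lines: svi cnipe aso jhuy uwa jtk ipqku qob gnd ekfy
Hunk 6: at line 1 remove [aso,jhuy] add [pmo,emfeg,chgf] -> 11 lines: svi cnipe pmo emfeg chgf uwa jtk ipqku qob gnd ekfy
Hunk 7: at line 9 remove [gnd] add [zbbx,khysc] -> 12 lines: svi cnipe pmo emfeg chgf uwa jtk ipqku qob zbbx khysc ekfy
Final line count: 12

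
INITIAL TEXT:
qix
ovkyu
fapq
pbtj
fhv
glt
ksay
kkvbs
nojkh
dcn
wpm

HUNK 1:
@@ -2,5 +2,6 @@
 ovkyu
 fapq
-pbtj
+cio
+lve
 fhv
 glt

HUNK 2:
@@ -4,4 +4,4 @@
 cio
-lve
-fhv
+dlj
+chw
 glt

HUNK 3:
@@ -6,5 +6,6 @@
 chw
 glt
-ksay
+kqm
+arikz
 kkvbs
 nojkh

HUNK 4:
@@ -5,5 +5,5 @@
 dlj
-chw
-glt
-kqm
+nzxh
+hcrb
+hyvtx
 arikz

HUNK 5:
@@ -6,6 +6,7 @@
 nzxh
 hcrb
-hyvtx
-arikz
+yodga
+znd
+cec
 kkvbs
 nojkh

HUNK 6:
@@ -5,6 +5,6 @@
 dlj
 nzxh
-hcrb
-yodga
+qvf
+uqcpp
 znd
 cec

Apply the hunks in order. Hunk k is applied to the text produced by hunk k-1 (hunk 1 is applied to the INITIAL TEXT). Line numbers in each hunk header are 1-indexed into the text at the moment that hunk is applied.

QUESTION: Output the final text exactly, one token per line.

Hunk 1: at line 2 remove [pbtj] add [cio,lve] -> 12 lines: qix ovkyu fapq cio lve fhv glt ksay kkvbs nojkh dcn wpm
Hunk 2: at line 4 remove [lve,fhv] add [dlj,chw] -> 12 lines: qix ovkyu fapq cio dlj chw glt ksay kkvbs nojkh dcn wpm
Hunk 3: at line 6 remove [ksay] add [kqm,arikz] -> 13 lines: qix ovkyu fapq cio dlj chw glt kqm arikz kkvbs nojkh dcn wpm
Hunk 4: at line 5 remove [chw,glt,kqm] add [nzxh,hcrb,hyvtx] -> 13 lines: qix ovkyu fapq cio dlj nzxh hcrb hyvtx arikz kkvbs nojkh dcn wpm
Hunk 5: at line 6 remove [hyvtx,arikz] add [yodga,znd,cec] -> 14 lines: qix ovkyu fapq cio dlj nzxh hcrb yodga znd cec kkvbs nojkh dcn wpm
Hunk 6: at line 5 remove [hcrb,yodga] add [qvf,uqcpp] -> 14 lines: qix ovkyu fapq cio dlj nzxh qvf uqcpp znd cec kkvbs nojkh dcn wpm

Answer: qix
ovkyu
fapq
cio
dlj
nzxh
qvf
uqcpp
znd
cec
kkvbs
nojkh
dcn
wpm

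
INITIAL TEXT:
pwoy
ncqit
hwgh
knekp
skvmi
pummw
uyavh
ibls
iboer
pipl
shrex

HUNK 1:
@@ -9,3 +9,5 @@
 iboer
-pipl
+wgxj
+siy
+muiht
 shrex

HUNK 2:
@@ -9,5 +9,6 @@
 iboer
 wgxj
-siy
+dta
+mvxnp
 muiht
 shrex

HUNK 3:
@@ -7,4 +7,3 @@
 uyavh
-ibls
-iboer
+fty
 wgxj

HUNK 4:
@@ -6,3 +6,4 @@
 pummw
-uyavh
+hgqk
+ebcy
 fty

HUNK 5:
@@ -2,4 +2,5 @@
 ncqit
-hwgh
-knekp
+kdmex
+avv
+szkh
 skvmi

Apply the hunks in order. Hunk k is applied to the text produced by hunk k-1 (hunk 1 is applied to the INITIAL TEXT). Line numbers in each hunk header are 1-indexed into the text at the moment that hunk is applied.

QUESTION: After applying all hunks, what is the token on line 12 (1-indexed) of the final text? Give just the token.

Hunk 1: at line 9 remove [pipl] add [wgxj,siy,muiht] -> 13 lines: pwoy ncqit hwgh knekp skvmi pummw uyavh ibls iboer wgxj siy muiht shrex
Hunk 2: at line 9 remove [siy] add [dta,mvxnp] -> 14 lines: pwoy ncqit hwgh knekp skvmi pummw uyavh ibls iboer wgxj dta mvxnp muiht shrex
Hunk 3: at line 7 remove [ibls,iboer] add [fty] -> 13 lines: pwoy ncqit hwgh knekp skvmi pummw uyavh fty wgxj dta mvxnp muiht shrex
Hunk 4: at line 6 remove [uyavh] add [hgqk,ebcy] -> 14 lines: pwoy ncqit hwgh knekp skvmi pummw hgqk ebcy fty wgxj dta mvxnp muiht shrex
Hunk 5: at line 2 remove [hwgh,knekp] add [kdmex,avv,szkh] -> 15 lines: pwoy ncqit kdmex avv szkh skvmi pummw hgqk ebcy fty wgxj dta mvxnp muiht shrex
Final line 12: dta

Answer: dta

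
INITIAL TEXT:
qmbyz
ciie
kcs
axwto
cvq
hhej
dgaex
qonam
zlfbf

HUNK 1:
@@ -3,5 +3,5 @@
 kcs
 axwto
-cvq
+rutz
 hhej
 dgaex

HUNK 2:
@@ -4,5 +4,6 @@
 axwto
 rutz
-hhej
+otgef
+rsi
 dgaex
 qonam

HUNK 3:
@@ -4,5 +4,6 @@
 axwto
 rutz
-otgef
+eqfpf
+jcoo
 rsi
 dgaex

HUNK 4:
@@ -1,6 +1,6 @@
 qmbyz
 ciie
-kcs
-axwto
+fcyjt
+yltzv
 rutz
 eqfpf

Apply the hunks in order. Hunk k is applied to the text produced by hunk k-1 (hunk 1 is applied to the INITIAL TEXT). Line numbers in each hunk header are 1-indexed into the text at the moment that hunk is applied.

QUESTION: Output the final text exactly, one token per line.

Hunk 1: at line 3 remove [cvq] add [rutz] -> 9 lines: qmbyz ciie kcs axwto rutz hhej dgaex qonam zlfbf
Hunk 2: at line 4 remove [hhej] add [otgef,rsi] -> 10 lines: qmbyz ciie kcs axwto rutz otgef rsi dgaex qonam zlfbf
Hunk 3: at line 4 remove [otgef] add [eqfpf,jcoo] -> 11 lines: qmbyz ciie kcs axwto rutz eqfpf jcoo rsi dgaex qonam zlfbf
Hunk 4: at line 1 remove [kcs,axwto] add [fcyjt,yltzv] -> 11 lines: qmbyz ciie fcyjt yltzv rutz eqfpf jcoo rsi dgaex qonam zlfbf

Answer: qmbyz
ciie
fcyjt
yltzv
rutz
eqfpf
jcoo
rsi
dgaex
qonam
zlfbf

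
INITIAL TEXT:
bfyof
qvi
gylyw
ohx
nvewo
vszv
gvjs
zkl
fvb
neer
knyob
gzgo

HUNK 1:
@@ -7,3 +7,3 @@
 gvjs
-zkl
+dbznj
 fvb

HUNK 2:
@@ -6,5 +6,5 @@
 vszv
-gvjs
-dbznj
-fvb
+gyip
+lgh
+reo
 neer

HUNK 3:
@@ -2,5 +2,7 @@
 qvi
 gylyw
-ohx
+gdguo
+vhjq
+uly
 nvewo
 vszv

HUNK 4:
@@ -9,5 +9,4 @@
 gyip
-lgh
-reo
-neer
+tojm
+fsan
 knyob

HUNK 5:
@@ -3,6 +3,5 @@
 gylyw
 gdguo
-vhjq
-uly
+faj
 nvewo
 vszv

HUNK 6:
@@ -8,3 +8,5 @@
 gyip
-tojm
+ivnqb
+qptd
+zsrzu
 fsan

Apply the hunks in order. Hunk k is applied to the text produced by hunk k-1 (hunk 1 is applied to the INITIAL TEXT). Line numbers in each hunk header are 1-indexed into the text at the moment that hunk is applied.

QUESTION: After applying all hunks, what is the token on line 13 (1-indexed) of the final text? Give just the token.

Hunk 1: at line 7 remove [zkl] add [dbznj] -> 12 lines: bfyof qvi gylyw ohx nvewo vszv gvjs dbznj fvb neer knyob gzgo
Hunk 2: at line 6 remove [gvjs,dbznj,fvb] add [gyip,lgh,reo] -> 12 lines: bfyof qvi gylyw ohx nvewo vszv gyip lgh reo neer knyob gzgo
Hunk 3: at line 2 remove [ohx] add [gdguo,vhjq,uly] -> 14 lines: bfyof qvi gylyw gdguo vhjq uly nvewo vszv gyip lgh reo neer knyob gzgo
Hunk 4: at line 9 remove [lgh,reo,neer] add [tojm,fsan] -> 13 lines: bfyof qvi gylyw gdguo vhjq uly nvewo vszv gyip tojm fsan knyob gzgo
Hunk 5: at line 3 remove [vhjq,uly] add [faj] -> 12 lines: bfyof qvi gylyw gdguo faj nvewo vszv gyip tojm fsan knyob gzgo
Hunk 6: at line 8 remove [tojm] add [ivnqb,qptd,zsrzu] -> 14 lines: bfyof qvi gylyw gdguo faj nvewo vszv gyip ivnqb qptd zsrzu fsan knyob gzgo
Final line 13: knyob

Answer: knyob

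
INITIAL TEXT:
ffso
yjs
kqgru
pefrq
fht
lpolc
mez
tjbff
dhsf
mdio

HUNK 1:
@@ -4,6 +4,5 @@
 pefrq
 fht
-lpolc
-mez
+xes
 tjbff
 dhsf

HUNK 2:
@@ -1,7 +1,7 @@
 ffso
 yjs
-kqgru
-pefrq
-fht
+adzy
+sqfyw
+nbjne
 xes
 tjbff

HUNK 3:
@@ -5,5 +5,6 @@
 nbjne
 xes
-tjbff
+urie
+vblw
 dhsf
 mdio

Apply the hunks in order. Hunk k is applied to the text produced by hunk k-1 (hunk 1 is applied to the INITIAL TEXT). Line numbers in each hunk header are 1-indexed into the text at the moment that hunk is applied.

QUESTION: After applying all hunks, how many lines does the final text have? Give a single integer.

Hunk 1: at line 4 remove [lpolc,mez] add [xes] -> 9 lines: ffso yjs kqgru pefrq fht xes tjbff dhsf mdio
Hunk 2: at line 1 remove [kqgru,pefrq,fht] add [adzy,sqfyw,nbjne] -> 9 lines: ffso yjs adzy sqfyw nbjne xes tjbff dhsf mdio
Hunk 3: at line 5 remove [tjbff] add [urie,vblw] -> 10 lines: ffso yjs adzy sqfyw nbjne xes urie vblw dhsf mdio
Final line count: 10

Answer: 10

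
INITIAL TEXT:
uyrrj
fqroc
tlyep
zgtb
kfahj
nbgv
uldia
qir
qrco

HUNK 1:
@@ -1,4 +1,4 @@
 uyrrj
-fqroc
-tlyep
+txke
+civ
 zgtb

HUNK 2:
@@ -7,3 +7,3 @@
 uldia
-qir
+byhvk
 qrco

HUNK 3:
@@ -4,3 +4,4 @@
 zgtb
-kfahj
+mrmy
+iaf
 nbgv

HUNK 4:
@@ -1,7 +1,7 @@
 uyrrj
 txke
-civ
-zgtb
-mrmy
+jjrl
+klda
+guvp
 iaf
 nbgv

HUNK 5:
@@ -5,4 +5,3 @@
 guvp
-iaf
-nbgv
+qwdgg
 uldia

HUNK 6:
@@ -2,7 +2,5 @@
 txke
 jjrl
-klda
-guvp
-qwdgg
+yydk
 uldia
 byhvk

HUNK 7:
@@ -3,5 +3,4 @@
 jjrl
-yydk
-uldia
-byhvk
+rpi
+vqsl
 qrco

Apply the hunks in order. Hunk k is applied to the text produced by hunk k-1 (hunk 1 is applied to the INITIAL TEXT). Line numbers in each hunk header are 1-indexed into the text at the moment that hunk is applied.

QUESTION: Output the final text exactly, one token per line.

Answer: uyrrj
txke
jjrl
rpi
vqsl
qrco

Derivation:
Hunk 1: at line 1 remove [fqroc,tlyep] add [txke,civ] -> 9 lines: uyrrj txke civ zgtb kfahj nbgv uldia qir qrco
Hunk 2: at line 7 remove [qir] add [byhvk] -> 9 lines: uyrrj txke civ zgtb kfahj nbgv uldia byhvk qrco
Hunk 3: at line 4 remove [kfahj] add [mrmy,iaf] -> 10 lines: uyrrj txke civ zgtb mrmy iaf nbgv uldia byhvk qrco
Hunk 4: at line 1 remove [civ,zgtb,mrmy] add [jjrl,klda,guvp] -> 10 lines: uyrrj txke jjrl klda guvp iaf nbgv uldia byhvk qrco
Hunk 5: at line 5 remove [iaf,nbgv] add [qwdgg] -> 9 lines: uyrrj txke jjrl klda guvp qwdgg uldia byhvk qrco
Hunk 6: at line 2 remove [klda,guvp,qwdgg] add [yydk] -> 7 lines: uyrrj txke jjrl yydk uldia byhvk qrco
Hunk 7: at line 3 remove [yydk,uldia,byhvk] add [rpi,vqsl] -> 6 lines: uyrrj txke jjrl rpi vqsl qrco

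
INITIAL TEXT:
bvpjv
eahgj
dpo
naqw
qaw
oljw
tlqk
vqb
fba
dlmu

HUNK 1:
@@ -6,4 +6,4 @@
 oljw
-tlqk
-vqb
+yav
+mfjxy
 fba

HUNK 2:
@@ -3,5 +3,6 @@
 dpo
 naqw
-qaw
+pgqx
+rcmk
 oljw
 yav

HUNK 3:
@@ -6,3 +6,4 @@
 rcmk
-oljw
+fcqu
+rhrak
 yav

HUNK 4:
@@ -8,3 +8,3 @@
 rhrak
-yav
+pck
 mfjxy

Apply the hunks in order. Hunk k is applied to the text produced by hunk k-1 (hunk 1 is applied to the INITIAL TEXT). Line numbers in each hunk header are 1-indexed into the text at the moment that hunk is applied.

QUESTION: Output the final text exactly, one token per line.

Answer: bvpjv
eahgj
dpo
naqw
pgqx
rcmk
fcqu
rhrak
pck
mfjxy
fba
dlmu

Derivation:
Hunk 1: at line 6 remove [tlqk,vqb] add [yav,mfjxy] -> 10 lines: bvpjv eahgj dpo naqw qaw oljw yav mfjxy fba dlmu
Hunk 2: at line 3 remove [qaw] add [pgqx,rcmk] -> 11 lines: bvpjv eahgj dpo naqw pgqx rcmk oljw yav mfjxy fba dlmu
Hunk 3: at line 6 remove [oljw] add [fcqu,rhrak] -> 12 lines: bvpjv eahgj dpo naqw pgqx rcmk fcqu rhrak yav mfjxy fba dlmu
Hunk 4: at line 8 remove [yav] add [pck] -> 12 lines: bvpjv eahgj dpo naqw pgqx rcmk fcqu rhrak pck mfjxy fba dlmu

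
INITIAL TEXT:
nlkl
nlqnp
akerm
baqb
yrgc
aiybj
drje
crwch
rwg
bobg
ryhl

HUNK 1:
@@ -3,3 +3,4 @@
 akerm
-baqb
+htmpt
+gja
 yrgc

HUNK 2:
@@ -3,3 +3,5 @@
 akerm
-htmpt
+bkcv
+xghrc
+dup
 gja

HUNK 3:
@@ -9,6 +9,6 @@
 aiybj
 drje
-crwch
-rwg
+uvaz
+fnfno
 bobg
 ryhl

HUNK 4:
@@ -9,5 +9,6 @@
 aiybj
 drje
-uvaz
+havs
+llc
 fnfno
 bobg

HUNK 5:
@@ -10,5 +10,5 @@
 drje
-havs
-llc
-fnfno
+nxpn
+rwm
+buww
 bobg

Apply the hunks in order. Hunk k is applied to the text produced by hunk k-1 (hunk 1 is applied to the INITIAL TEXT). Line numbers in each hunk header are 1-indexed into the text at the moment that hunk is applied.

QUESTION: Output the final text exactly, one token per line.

Hunk 1: at line 3 remove [baqb] add [htmpt,gja] -> 12 lines: nlkl nlqnp akerm htmpt gja yrgc aiybj drje crwch rwg bobg ryhl
Hunk 2: at line 3 remove [htmpt] add [bkcv,xghrc,dup] -> 14 lines: nlkl nlqnp akerm bkcv xghrc dup gja yrgc aiybj drje crwch rwg bobg ryhl
Hunk 3: at line 9 remove [crwch,rwg] add [uvaz,fnfno] -> 14 lines: nlkl nlqnp akerm bkcv xghrc dup gja yrgc aiybj drje uvaz fnfno bobg ryhl
Hunk 4: at line 9 remove [uvaz] add [havs,llc] -> 15 lines: nlkl nlqnp akerm bkcv xghrc dup gja yrgc aiybj drje havs llc fnfno bobg ryhl
Hunk 5: at line 10 remove [havs,llc,fnfno] add [nxpn,rwm,buww] -> 15 lines: nlkl nlqnp akerm bkcv xghrc dup gja yrgc aiybj drje nxpn rwm buww bobg ryhl

Answer: nlkl
nlqnp
akerm
bkcv
xghrc
dup
gja
yrgc
aiybj
drje
nxpn
rwm
buww
bobg
ryhl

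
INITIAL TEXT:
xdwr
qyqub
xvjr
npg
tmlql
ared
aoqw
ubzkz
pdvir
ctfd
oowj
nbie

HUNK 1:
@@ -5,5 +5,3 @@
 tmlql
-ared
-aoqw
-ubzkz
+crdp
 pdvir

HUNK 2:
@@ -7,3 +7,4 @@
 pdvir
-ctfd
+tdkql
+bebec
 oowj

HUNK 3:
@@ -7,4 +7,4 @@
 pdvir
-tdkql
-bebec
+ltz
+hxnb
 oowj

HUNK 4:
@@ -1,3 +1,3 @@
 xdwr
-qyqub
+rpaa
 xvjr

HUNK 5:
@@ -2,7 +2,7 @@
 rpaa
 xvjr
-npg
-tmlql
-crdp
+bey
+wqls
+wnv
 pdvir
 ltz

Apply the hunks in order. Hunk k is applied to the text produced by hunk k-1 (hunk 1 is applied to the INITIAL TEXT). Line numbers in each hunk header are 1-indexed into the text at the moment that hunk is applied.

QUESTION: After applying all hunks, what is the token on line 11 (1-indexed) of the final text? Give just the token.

Hunk 1: at line 5 remove [ared,aoqw,ubzkz] add [crdp] -> 10 lines: xdwr qyqub xvjr npg tmlql crdp pdvir ctfd oowj nbie
Hunk 2: at line 7 remove [ctfd] add [tdkql,bebec] -> 11 lines: xdwr qyqub xvjr npg tmlql crdp pdvir tdkql bebec oowj nbie
Hunk 3: at line 7 remove [tdkql,bebec] add [ltz,hxnb] -> 11 lines: xdwr qyqub xvjr npg tmlql crdp pdvir ltz hxnb oowj nbie
Hunk 4: at line 1 remove [qyqub] add [rpaa] -> 11 lines: xdwr rpaa xvjr npg tmlql crdp pdvir ltz hxnb oowj nbie
Hunk 5: at line 2 remove [npg,tmlql,crdp] add [bey,wqls,wnv] -> 11 lines: xdwr rpaa xvjr bey wqls wnv pdvir ltz hxnb oowj nbie
Final line 11: nbie

Answer: nbie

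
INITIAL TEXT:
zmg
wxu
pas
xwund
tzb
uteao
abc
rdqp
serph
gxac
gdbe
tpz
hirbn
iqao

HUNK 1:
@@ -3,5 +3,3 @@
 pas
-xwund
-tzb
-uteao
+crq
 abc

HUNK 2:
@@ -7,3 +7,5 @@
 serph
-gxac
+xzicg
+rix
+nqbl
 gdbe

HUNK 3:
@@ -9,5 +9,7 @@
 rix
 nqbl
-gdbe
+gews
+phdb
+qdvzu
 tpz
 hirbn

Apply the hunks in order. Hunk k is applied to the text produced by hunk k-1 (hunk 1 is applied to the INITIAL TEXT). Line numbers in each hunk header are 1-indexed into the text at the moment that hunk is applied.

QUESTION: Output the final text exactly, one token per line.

Hunk 1: at line 3 remove [xwund,tzb,uteao] add [crq] -> 12 lines: zmg wxu pas crq abc rdqp serph gxac gdbe tpz hirbn iqao
Hunk 2: at line 7 remove [gxac] add [xzicg,rix,nqbl] -> 14 lines: zmg wxu pas crq abc rdqp serph xzicg rix nqbl gdbe tpz hirbn iqao
Hunk 3: at line 9 remove [gdbe] add [gews,phdb,qdvzu] -> 16 lines: zmg wxu pas crq abc rdqp serph xzicg rix nqbl gews phdb qdvzu tpz hirbn iqao

Answer: zmg
wxu
pas
crq
abc
rdqp
serph
xzicg
rix
nqbl
gews
phdb
qdvzu
tpz
hirbn
iqao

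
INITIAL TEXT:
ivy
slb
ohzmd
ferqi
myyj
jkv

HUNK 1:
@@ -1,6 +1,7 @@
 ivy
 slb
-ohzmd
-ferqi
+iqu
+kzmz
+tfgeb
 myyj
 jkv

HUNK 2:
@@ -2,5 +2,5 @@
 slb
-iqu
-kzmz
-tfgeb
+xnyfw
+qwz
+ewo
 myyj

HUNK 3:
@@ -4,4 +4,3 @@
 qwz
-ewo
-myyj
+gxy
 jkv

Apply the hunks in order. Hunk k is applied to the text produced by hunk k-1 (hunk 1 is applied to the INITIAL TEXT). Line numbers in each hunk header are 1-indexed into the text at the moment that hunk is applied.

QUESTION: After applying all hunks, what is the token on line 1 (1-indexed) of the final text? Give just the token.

Hunk 1: at line 1 remove [ohzmd,ferqi] add [iqu,kzmz,tfgeb] -> 7 lines: ivy slb iqu kzmz tfgeb myyj jkv
Hunk 2: at line 2 remove [iqu,kzmz,tfgeb] add [xnyfw,qwz,ewo] -> 7 lines: ivy slb xnyfw qwz ewo myyj jkv
Hunk 3: at line 4 remove [ewo,myyj] add [gxy] -> 6 lines: ivy slb xnyfw qwz gxy jkv
Final line 1: ivy

Answer: ivy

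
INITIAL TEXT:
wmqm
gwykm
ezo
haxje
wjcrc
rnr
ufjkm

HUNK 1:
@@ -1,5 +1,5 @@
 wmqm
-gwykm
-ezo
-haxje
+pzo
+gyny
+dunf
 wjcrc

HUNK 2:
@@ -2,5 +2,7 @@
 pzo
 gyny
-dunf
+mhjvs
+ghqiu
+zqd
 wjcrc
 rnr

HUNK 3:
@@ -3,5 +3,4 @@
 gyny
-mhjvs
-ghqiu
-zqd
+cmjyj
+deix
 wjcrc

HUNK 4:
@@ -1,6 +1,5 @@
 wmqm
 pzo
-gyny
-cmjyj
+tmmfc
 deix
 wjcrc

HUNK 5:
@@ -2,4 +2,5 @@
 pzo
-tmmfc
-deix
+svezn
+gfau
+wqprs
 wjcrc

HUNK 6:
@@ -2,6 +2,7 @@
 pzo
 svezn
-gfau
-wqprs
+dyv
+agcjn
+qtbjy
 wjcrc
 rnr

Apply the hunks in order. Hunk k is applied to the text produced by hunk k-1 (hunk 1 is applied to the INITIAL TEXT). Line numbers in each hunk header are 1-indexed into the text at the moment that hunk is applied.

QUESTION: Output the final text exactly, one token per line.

Answer: wmqm
pzo
svezn
dyv
agcjn
qtbjy
wjcrc
rnr
ufjkm

Derivation:
Hunk 1: at line 1 remove [gwykm,ezo,haxje] add [pzo,gyny,dunf] -> 7 lines: wmqm pzo gyny dunf wjcrc rnr ufjkm
Hunk 2: at line 2 remove [dunf] add [mhjvs,ghqiu,zqd] -> 9 lines: wmqm pzo gyny mhjvs ghqiu zqd wjcrc rnr ufjkm
Hunk 3: at line 3 remove [mhjvs,ghqiu,zqd] add [cmjyj,deix] -> 8 lines: wmqm pzo gyny cmjyj deix wjcrc rnr ufjkm
Hunk 4: at line 1 remove [gyny,cmjyj] add [tmmfc] -> 7 lines: wmqm pzo tmmfc deix wjcrc rnr ufjkm
Hunk 5: at line 2 remove [tmmfc,deix] add [svezn,gfau,wqprs] -> 8 lines: wmqm pzo svezn gfau wqprs wjcrc rnr ufjkm
Hunk 6: at line 2 remove [gfau,wqprs] add [dyv,agcjn,qtbjy] -> 9 lines: wmqm pzo svezn dyv agcjn qtbjy wjcrc rnr ufjkm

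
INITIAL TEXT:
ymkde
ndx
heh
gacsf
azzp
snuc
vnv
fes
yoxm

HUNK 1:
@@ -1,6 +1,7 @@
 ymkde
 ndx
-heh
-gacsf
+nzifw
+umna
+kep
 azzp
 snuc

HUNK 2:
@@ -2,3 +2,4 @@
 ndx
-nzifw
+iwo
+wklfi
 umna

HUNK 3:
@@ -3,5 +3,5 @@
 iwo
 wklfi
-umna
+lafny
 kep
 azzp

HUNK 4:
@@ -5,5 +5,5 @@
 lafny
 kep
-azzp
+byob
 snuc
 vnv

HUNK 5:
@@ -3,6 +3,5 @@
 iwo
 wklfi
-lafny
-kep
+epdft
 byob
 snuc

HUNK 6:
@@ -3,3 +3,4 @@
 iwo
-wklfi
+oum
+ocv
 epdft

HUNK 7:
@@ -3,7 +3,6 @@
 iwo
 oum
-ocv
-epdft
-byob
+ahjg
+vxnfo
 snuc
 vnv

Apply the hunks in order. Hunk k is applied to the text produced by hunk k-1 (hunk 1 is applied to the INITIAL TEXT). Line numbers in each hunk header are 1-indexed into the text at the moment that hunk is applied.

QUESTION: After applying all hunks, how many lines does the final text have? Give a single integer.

Answer: 10

Derivation:
Hunk 1: at line 1 remove [heh,gacsf] add [nzifw,umna,kep] -> 10 lines: ymkde ndx nzifw umna kep azzp snuc vnv fes yoxm
Hunk 2: at line 2 remove [nzifw] add [iwo,wklfi] -> 11 lines: ymkde ndx iwo wklfi umna kep azzp snuc vnv fes yoxm
Hunk 3: at line 3 remove [umna] add [lafny] -> 11 lines: ymkde ndx iwo wklfi lafny kep azzp snuc vnv fes yoxm
Hunk 4: at line 5 remove [azzp] add [byob] -> 11 lines: ymkde ndx iwo wklfi lafny kep byob snuc vnv fes yoxm
Hunk 5: at line 3 remove [lafny,kep] add [epdft] -> 10 lines: ymkde ndx iwo wklfi epdft byob snuc vnv fes yoxm
Hunk 6: at line 3 remove [wklfi] add [oum,ocv] -> 11 lines: ymkde ndx iwo oum ocv epdft byob snuc vnv fes yoxm
Hunk 7: at line 3 remove [ocv,epdft,byob] add [ahjg,vxnfo] -> 10 lines: ymkde ndx iwo oum ahjg vxnfo snuc vnv fes yoxm
Final line count: 10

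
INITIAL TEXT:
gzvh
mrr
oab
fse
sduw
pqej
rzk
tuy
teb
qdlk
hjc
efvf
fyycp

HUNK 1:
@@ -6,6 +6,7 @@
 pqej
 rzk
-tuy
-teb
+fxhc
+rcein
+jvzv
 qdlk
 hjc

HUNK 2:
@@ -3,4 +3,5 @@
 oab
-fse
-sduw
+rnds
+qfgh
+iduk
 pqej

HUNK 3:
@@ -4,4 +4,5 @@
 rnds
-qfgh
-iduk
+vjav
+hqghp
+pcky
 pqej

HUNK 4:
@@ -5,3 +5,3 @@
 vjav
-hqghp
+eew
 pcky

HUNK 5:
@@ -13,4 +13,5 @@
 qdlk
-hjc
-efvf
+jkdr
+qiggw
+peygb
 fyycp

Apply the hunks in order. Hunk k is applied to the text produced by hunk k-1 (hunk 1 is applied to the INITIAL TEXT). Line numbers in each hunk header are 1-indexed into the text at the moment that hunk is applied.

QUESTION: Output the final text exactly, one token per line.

Answer: gzvh
mrr
oab
rnds
vjav
eew
pcky
pqej
rzk
fxhc
rcein
jvzv
qdlk
jkdr
qiggw
peygb
fyycp

Derivation:
Hunk 1: at line 6 remove [tuy,teb] add [fxhc,rcein,jvzv] -> 14 lines: gzvh mrr oab fse sduw pqej rzk fxhc rcein jvzv qdlk hjc efvf fyycp
Hunk 2: at line 3 remove [fse,sduw] add [rnds,qfgh,iduk] -> 15 lines: gzvh mrr oab rnds qfgh iduk pqej rzk fxhc rcein jvzv qdlk hjc efvf fyycp
Hunk 3: at line 4 remove [qfgh,iduk] add [vjav,hqghp,pcky] -> 16 lines: gzvh mrr oab rnds vjav hqghp pcky pqej rzk fxhc rcein jvzv qdlk hjc efvf fyycp
Hunk 4: at line 5 remove [hqghp] add [eew] -> 16 lines: gzvh mrr oab rnds vjav eew pcky pqej rzk fxhc rcein jvzv qdlk hjc efvf fyycp
Hunk 5: at line 13 remove [hjc,efvf] add [jkdr,qiggw,peygb] -> 17 lines: gzvh mrr oab rnds vjav eew pcky pqej rzk fxhc rcein jvzv qdlk jkdr qiggw peygb fyycp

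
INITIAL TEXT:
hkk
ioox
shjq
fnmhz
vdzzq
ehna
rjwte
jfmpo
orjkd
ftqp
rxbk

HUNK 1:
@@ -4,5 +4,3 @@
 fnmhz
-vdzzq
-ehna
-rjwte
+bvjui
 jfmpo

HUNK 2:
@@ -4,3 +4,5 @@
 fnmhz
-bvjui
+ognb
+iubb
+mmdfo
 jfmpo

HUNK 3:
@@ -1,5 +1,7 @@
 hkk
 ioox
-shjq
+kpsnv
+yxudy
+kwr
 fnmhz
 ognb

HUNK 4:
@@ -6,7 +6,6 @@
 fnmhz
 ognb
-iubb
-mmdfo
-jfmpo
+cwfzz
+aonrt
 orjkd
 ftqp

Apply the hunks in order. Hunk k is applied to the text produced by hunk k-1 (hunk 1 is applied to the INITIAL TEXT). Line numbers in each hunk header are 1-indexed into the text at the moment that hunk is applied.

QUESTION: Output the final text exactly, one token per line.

Answer: hkk
ioox
kpsnv
yxudy
kwr
fnmhz
ognb
cwfzz
aonrt
orjkd
ftqp
rxbk

Derivation:
Hunk 1: at line 4 remove [vdzzq,ehna,rjwte] add [bvjui] -> 9 lines: hkk ioox shjq fnmhz bvjui jfmpo orjkd ftqp rxbk
Hunk 2: at line 4 remove [bvjui] add [ognb,iubb,mmdfo] -> 11 lines: hkk ioox shjq fnmhz ognb iubb mmdfo jfmpo orjkd ftqp rxbk
Hunk 3: at line 1 remove [shjq] add [kpsnv,yxudy,kwr] -> 13 lines: hkk ioox kpsnv yxudy kwr fnmhz ognb iubb mmdfo jfmpo orjkd ftqp rxbk
Hunk 4: at line 6 remove [iubb,mmdfo,jfmpo] add [cwfzz,aonrt] -> 12 lines: hkk ioox kpsnv yxudy kwr fnmhz ognb cwfzz aonrt orjkd ftqp rxbk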